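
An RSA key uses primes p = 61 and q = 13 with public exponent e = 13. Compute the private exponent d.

φ(n) = (p−1)(q−1) = 60·12 = 720.
Need d with 13·d ≡ 1 (mod 720). Apply the extended Euclidean algorithm:
720 = 55*13 + 5
13 = 2*5 + 3
5 = 1*3 + 2
3 = 1*2 + 1
2 = 2*1 + 0
Back-substitute:
1 = 3 − 2
1 = −5 + 2·3
1 = 2·13 − 5·5
1 = −5·720 + 277·13
So 13·277 ≡ 1 (mod 720), hence d = 277.

277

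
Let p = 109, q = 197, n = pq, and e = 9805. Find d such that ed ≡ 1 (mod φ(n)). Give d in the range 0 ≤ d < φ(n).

φ(n) = (p−1)(q−1) = 108·196 = 21168.
Need d with 9805·d ≡ 1 (mod 21168). Apply the extended Euclidean algorithm:
21168 = 2*9805 + 1558
9805 = 6*1558 + 457
1558 = 3*457 + 187
457 = 2*187 + 83
187 = 2*83 + 21
83 = 3*21 + 20
21 = 1*20 + 1
20 = 20*1 + 0
Back-substitute:
1 = 21 − 20
1 = −83 + 4·21
1 = 4·187 − 9·83
1 = −9·457 + 22·187
1 = 22·1558 − 75·457
1 = −75·9805 + 472·1558
1 = 472·21168 − 1019·9805
So 9805·(-1019) ≡ 1 (mod 21168), hence d ≡ -1019 ≡ 20149 (mod 21168).

20149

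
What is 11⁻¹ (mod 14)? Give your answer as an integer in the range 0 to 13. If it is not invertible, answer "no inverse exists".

Extended Euclidean algorithm:
14 = 1*11 + 3
11 = 3*3 + 2
3 = 1*2 + 1
2 = 2*1 + 0
Since gcd(11, 14) = 1, back-substitute to write 1 as a combination:
1 = 3 − 2
1 = −11 + 4·3
1 = 4·14 − 5·11
Hence 11⁻¹ ≡ -5 ≡ 9 (mod 14).

9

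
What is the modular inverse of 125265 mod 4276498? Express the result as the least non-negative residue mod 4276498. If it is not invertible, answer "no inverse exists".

141099

gcd(4276498, 125265) by repeated division:
4276498 = 34·125265 + 17488
125265 = 7·17488 + 2849
17488 = 6·2849 + 394
2849 = 7·394 + 91
394 = 4·91 + 30
91 = 3·30 + 1
30 = 30·1 + 0
The gcd is 1. Working backward:
1 = 91 − 3·30
1 = −3·394 + 13·91
1 = 13·2849 − 94·394
1 = −94·17488 + 577·2849
1 = 577·125265 − 4133·17488
1 = −4133·4276498 + 141099·125265
So 125265·141099 ≡ 1 (mod 4276498).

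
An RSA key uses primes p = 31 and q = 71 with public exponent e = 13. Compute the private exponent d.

1777

φ(n) = (p−1)(q−1) = 30·70 = 2100.
Need d with 13·d ≡ 1 (mod 2100). Apply the extended Euclidean algorithm:
2100 = 161×13 + 7
13 = 1×7 + 6
7 = 1×6 + 1
6 = 6×1 + 0
Back-substitute:
1 = 7 − 6
1 = −13 + 2·7
1 = 2·2100 − 323·13
So 13·(-323) ≡ 1 (mod 2100), hence d ≡ -323 ≡ 1777 (mod 2100).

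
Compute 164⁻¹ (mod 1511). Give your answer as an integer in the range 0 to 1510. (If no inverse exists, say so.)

Run Euclid on (1511, 164):
1511 = 9·164 + 35
164 = 4·35 + 24
35 = 1·24 + 11
24 = 2·11 + 2
11 = 5·2 + 1
2 = 2·1 + 0
Since gcd(164, 1511) = 1, back-substitute to write 1 as a combination:
1 = 11 − 5·2
1 = −5·24 + 11·11
1 = 11·35 − 16·24
1 = −16·164 + 75·35
1 = 75·1511 − 691·164
Hence 164⁻¹ ≡ -691 ≡ 820 (mod 1511).

820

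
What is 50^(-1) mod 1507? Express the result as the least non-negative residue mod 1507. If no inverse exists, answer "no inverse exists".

211

Apply the Euclidean algorithm to 1507 and 50:
1507 = 30·50 + 7
50 = 7·7 + 1
7 = 7·1 + 0
Since gcd(50, 1507) = 1, back-substitute to write 1 as a combination:
1 = 50 − 7·7
1 = −7·1507 + 211·50
So 50·211 ≡ 1 (mod 1507).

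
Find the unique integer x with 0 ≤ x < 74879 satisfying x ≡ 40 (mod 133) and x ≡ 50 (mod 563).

Write x = 40 + 133·k. Then 133·k ≡ 50 − 40 ≡ 10 (mod 563).
Need 133⁻¹ mod 563. Extended Euclid on (563, 133):
563 = 4*133 + 31
133 = 4*31 + 9
31 = 3*9 + 4
9 = 2*4 + 1
4 = 4*1 + 0
Back-substitute:
1 = 9 − 2·4
1 = −2·31 + 7·9
1 = 7·133 − 30·31
1 = −30·563 + 127·133
133⁻¹ ≡ 127 (mod 563), so k ≡ 127·10 ≡ 144 (mod 563).
x = 40 + 133·144 = 19192.

19192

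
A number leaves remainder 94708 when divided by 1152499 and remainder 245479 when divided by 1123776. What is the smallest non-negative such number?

Write x = 94708 + 1152499·k. Then 1152499·k ≡ 245479 − 94708 ≡ 150771 (mod 1123776).
Need 1152499⁻¹ mod 1123776. Extended Euclid on (1123776, 28723):
1123776 = 39×28723 + 3579
28723 = 8×3579 + 91
3579 = 39×91 + 30
91 = 3×30 + 1
30 = 30×1 + 0
Back-substitute:
1 = 91 − 3·30
1 = −3·3579 + 118·91
1 = 118·28723 − 947·3579
1 = −947·1123776 + 37051·28723
1152499⁻¹ ≡ 37051 (mod 1123776), so k ≡ 37051·150771 ≡ 1049601 (mod 1123776).
x = 94708 + 1152499·1049601 = 1209664197607.

1209664197607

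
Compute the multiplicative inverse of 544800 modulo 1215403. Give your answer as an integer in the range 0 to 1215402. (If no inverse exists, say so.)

390707

Apply the Euclidean algorithm to 1215403 and 544800:
1215403 = 2*544800 + 125803
544800 = 4*125803 + 41588
125803 = 3*41588 + 1039
41588 = 40*1039 + 28
1039 = 37*28 + 3
28 = 9*3 + 1
3 = 3*1 + 0
Since gcd(544800, 1215403) = 1, back-substitute to write 1 as a combination:
1 = 28 − 9·3
1 = −9·1039 + 334·28
1 = 334·41588 − 13369·1039
1 = −13369·125803 + 40441·41588
1 = 40441·544800 − 175133·125803
1 = −175133·1215403 + 390707·544800
So 544800·390707 ≡ 1 (mod 1215403).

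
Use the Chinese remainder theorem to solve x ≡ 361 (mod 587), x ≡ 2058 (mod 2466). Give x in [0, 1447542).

Write x = 361 + 587·k. Then 587·k ≡ 2058 − 361 ≡ 1697 (mod 2466).
Need 587⁻¹ mod 2466. Extended Euclid on (2466, 587):
2466 = 4*587 + 118
587 = 4*118 + 115
118 = 1*115 + 3
115 = 38*3 + 1
3 = 3*1 + 0
Back-substitute:
1 = 115 − 38·3
1 = −38·118 + 39·115
1 = 39·587 − 194·118
1 = −194·2466 + 815·587
587⁻¹ ≡ 815 (mod 2466), so k ≡ 815·1697 ≡ 2095 (mod 2466).
x = 361 + 587·2095 = 1230126.

1230126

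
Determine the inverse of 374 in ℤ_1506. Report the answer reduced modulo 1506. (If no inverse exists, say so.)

no inverse exists

Euclidean algorithm on 1506, 374:
1506 = 4×374 + 10
374 = 37×10 + 4
10 = 2×4 + 2
4 = 2×2 + 0
gcd(374, 1506) = 2 ≠ 1, so 374 has no multiplicative inverse modulo 1506.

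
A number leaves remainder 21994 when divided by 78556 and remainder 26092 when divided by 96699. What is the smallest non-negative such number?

Write x = 21994 + 78556·k. Then 78556·k ≡ 26092 − 21994 ≡ 4098 (mod 96699).
Need 78556⁻¹ mod 96699. Extended Euclid on (96699, 78556):
96699 = 1·78556 + 18143
78556 = 4·18143 + 5984
18143 = 3·5984 + 191
5984 = 31·191 + 63
191 = 3·63 + 2
63 = 31·2 + 1
2 = 2·1 + 0
Back-substitute:
1 = 63 − 31·2
1 = −31·191 + 94·63
1 = 94·5984 − 2945·191
1 = −2945·18143 + 8929·5984
1 = 8929·78556 − 38661·18143
1 = −38661·96699 + 47590·78556
78556⁻¹ ≡ 47590 (mod 96699), so k ≡ 47590·4098 ≡ 78636 (mod 96699).
x = 21994 + 78556·78636 = 6177351610.

6177351610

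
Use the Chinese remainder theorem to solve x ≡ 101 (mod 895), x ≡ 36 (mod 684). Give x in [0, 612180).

591696

Write x = 101 + 895·k. Then 895·k ≡ 36 − 101 ≡ 619 (mod 684).
Need 895⁻¹ mod 684. Extended Euclid on (684, 211):
684 = 3·211 + 51
211 = 4·51 + 7
51 = 7·7 + 2
7 = 3·2 + 1
2 = 2·1 + 0
Back-substitute:
1 = 7 − 3·2
1 = −3·51 + 22·7
1 = 22·211 − 91·51
1 = −91·684 + 295·211
895⁻¹ ≡ 295 (mod 684), so k ≡ 295·619 ≡ 661 (mod 684).
x = 101 + 895·661 = 591696.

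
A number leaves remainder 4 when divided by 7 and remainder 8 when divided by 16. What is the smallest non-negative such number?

Write x = 4 + 7·k. Then 7·k ≡ 8 − 4 ≡ 4 (mod 16).
Need 7⁻¹ mod 16. Extended Euclid on (16, 7):
16 = 2×7 + 2
7 = 3×2 + 1
2 = 2×1 + 0
Back-substitute:
1 = 7 − 3·2
1 = −3·16 + 7·7
7⁻¹ ≡ 7 (mod 16), so k ≡ 7·4 ≡ 12 (mod 16).
x = 4 + 7·12 = 88.

88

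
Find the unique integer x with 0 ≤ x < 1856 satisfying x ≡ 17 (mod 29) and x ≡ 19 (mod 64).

1235

Write x = 17 + 29·k. Then 29·k ≡ 19 − 17 ≡ 2 (mod 64).
Need 29⁻¹ mod 64. Extended Euclid on (64, 29):
64 = 2×29 + 6
29 = 4×6 + 5
6 = 1×5 + 1
5 = 5×1 + 0
Back-substitute:
1 = 6 − 5
1 = −29 + 5·6
1 = 5·64 − 11·29
29⁻¹ ≡ 53 (mod 64), so k ≡ 53·2 ≡ 42 (mod 64).
x = 17 + 29·42 = 1235.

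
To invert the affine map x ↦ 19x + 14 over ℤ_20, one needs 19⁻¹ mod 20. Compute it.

19

Run Euclid on (20, 19):
20 = 1·19 + 1
19 = 19·1 + 0
The gcd is 1. Working backward:
1 = 20 − 19
So 19·(-1) ≡ 1 (mod 20), and -1 ≡ 19 (mod 20).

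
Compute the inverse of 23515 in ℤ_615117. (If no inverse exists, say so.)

Apply the Euclidean algorithm to 615117 and 23515:
615117 = 26×23515 + 3727
23515 = 6×3727 + 1153
3727 = 3×1153 + 268
1153 = 4×268 + 81
268 = 3×81 + 25
81 = 3×25 + 6
25 = 4×6 + 1
6 = 6×1 + 0
The gcd is 1. Working backward:
1 = 25 − 4·6
1 = −4·81 + 13·25
1 = 13·268 − 43·81
1 = −43·1153 + 185·268
1 = 185·3727 − 598·1153
1 = −598·23515 + 3773·3727
1 = 3773·615117 − 98696·23515
So 23515·(-98696) ≡ 1 (mod 615117), and -98696 ≡ 516421 (mod 615117).

516421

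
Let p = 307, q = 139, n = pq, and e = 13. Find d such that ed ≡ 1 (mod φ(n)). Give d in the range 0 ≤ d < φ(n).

φ(n) = (p−1)(q−1) = 306·138 = 42228.
Need d with 13·d ≡ 1 (mod 42228). Apply the extended Euclidean algorithm:
42228 = 3248*13 + 4
13 = 3*4 + 1
4 = 4*1 + 0
Back-substitute:
1 = 13 − 3·4
1 = −3·42228 + 9745·13
So 13·9745 ≡ 1 (mod 42228), hence d = 9745.

9745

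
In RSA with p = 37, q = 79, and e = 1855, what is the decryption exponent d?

1927

φ(n) = (p−1)(q−1) = 36·78 = 2808.
Need d with 1855·d ≡ 1 (mod 2808). Apply the extended Euclidean algorithm:
2808 = 1·1855 + 953
1855 = 1·953 + 902
953 = 1·902 + 51
902 = 17·51 + 35
51 = 1·35 + 16
35 = 2·16 + 3
16 = 5·3 + 1
3 = 3·1 + 0
Back-substitute:
1 = 16 − 5·3
1 = −5·35 + 11·16
1 = 11·51 − 16·35
1 = −16·902 + 283·51
1 = 283·953 − 299·902
1 = −299·1855 + 582·953
1 = 582·2808 − 881·1855
So 1855·(-881) ≡ 1 (mod 2808), hence d ≡ -881 ≡ 1927 (mod 2808).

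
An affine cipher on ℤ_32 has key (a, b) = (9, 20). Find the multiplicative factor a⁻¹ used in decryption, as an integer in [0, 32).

gcd(32, 9) by repeated division:
32 = 3*9 + 5
9 = 1*5 + 4
5 = 1*4 + 1
4 = 4*1 + 0
The gcd is 1. Working backward:
1 = 5 − 4
1 = −9 + 2·5
1 = 2·32 − 7·9
So 9·(-7) ≡ 1 (mod 32), and -7 ≡ 25 (mod 32).

25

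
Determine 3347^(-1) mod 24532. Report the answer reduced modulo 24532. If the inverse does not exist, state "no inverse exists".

gcd(24532, 3347) by repeated division:
24532 = 7×3347 + 1103
3347 = 3×1103 + 38
1103 = 29×38 + 1
38 = 38×1 + 0
Since gcd(3347, 24532) = 1, back-substitute to write 1 as a combination:
1 = 1103 − 29·38
1 = −29·3347 + 88·1103
1 = 88·24532 − 645·3347
So 3347·(-645) ≡ 1 (mod 24532), and -645 ≡ 23887 (mod 24532).

23887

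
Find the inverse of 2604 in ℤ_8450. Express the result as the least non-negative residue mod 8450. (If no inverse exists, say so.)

no inverse exists

Euclidean algorithm on 8450, 2604:
8450 = 3·2604 + 638
2604 = 4·638 + 52
638 = 12·52 + 14
52 = 3·14 + 10
14 = 1·10 + 4
10 = 2·4 + 2
4 = 2·2 + 0
gcd(2604, 8450) = 2 ≠ 1, so 2604 has no multiplicative inverse modulo 8450.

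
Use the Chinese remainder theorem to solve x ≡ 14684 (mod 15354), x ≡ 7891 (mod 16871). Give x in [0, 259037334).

79655882

Write x = 14684 + 15354·k. Then 15354·k ≡ 7891 − 14684 ≡ 10078 (mod 16871).
Need 15354⁻¹ mod 16871. Extended Euclid on (16871, 15354):
16871 = 1*15354 + 1517
15354 = 10*1517 + 184
1517 = 8*184 + 45
184 = 4*45 + 4
45 = 11*4 + 1
4 = 4*1 + 0
Back-substitute:
1 = 45 − 11·4
1 = −11·184 + 45·45
1 = 45·1517 − 371·184
1 = −371·15354 + 3755·1517
1 = 3755·16871 − 4126·15354
15354⁻¹ ≡ 12745 (mod 16871), so k ≡ 12745·10078 ≡ 5187 (mod 16871).
x = 14684 + 15354·5187 = 79655882.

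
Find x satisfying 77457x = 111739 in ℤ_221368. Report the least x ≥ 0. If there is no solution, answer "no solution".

First find gcd(77457, 221368):
221368 = 2×77457 + 66454
77457 = 1×66454 + 11003
66454 = 6×11003 + 436
11003 = 25×436 + 103
436 = 4×103 + 24
103 = 4×24 + 7
24 = 3×7 + 3
7 = 2×3 + 1
3 = 3×1 + 0
gcd = 1, so a unique solution mod 221368 exists.
Back-substitute for the Bézout coefficients:
1 = 7 − 2·3
1 = −2·24 + 7·7
1 = 7·103 − 30·24
1 = −30·436 + 127·103
1 = 127·11003 − 3205·436
1 = −3205·66454 + 19357·11003
1 = 19357·77457 − 22562·66454
1 = −22562·221368 + 64481·77457
So 77457·(64481) ≡ 1 (mod 221368), giving 77457⁻¹ ≡ 64481.
x ≡ 77457⁻¹·111739 ≡ 64481·111739 ≡ 178163 (mod 221368).

178163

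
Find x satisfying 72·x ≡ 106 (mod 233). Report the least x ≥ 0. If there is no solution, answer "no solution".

First find gcd(72, 233):
233 = 3×72 + 17
72 = 4×17 + 4
17 = 4×4 + 1
4 = 4×1 + 0
gcd = 1, so a unique solution mod 233 exists.
Back-substitute for the Bézout coefficients:
1 = 17 − 4·4
1 = −4·72 + 17·17
1 = 17·233 − 55·72
So 72·(-55) ≡ 1 (mod 233), giving 72⁻¹ ≡ 178.
x ≡ 72⁻¹·106 ≡ 178·106 ≡ 228 (mod 233).

228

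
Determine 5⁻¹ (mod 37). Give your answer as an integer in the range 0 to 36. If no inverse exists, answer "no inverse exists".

15

Run Euclid on (37, 5):
37 = 7*5 + 2
5 = 2*2 + 1
2 = 2*1 + 0
The gcd is 1. Working backward:
1 = 5 − 2·2
1 = −2·37 + 15·5
So 5·15 ≡ 1 (mod 37).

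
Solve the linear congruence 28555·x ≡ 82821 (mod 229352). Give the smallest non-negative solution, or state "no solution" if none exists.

99615

First find gcd(28555, 229352):
229352 = 8*28555 + 912
28555 = 31*912 + 283
912 = 3*283 + 63
283 = 4*63 + 31
63 = 2*31 + 1
31 = 31*1 + 0
gcd = 1, so a unique solution mod 229352 exists.
Back-substitute for the Bézout coefficients:
1 = 63 − 2·31
1 = −2·283 + 9·63
1 = 9·912 − 29·283
1 = −29·28555 + 908·912
1 = 908·229352 − 7293·28555
So 28555·(-7293) ≡ 1 (mod 229352), giving 28555⁻¹ ≡ 222059.
x ≡ 28555⁻¹·82821 ≡ 222059·82821 ≡ 99615 (mod 229352).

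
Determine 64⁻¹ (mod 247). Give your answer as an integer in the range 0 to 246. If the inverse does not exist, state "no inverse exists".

Run Euclid on (247, 64):
247 = 3×64 + 55
64 = 1×55 + 9
55 = 6×9 + 1
9 = 9×1 + 0
Since gcd(64, 247) = 1, back-substitute to write 1 as a combination:
1 = 55 − 6·9
1 = −6·64 + 7·55
1 = 7·247 − 27·64
So 64·(-27) ≡ 1 (mod 247), and -27 ≡ 220 (mod 247).

220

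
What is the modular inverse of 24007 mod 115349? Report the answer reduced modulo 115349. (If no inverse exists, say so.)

Apply the Euclidean algorithm to 115349 and 24007:
115349 = 4*24007 + 19321
24007 = 1*19321 + 4686
19321 = 4*4686 + 577
4686 = 8*577 + 70
577 = 8*70 + 17
70 = 4*17 + 2
17 = 8*2 + 1
2 = 2*1 + 0
gcd = 1, so the inverse exists. Back-substitute:
1 = 17 − 8·2
1 = −8·70 + 33·17
1 = 33·577 − 272·70
1 = −272·4686 + 2209·577
1 = 2209·19321 − 9108·4686
1 = −9108·24007 + 11317·19321
1 = 11317·115349 − 54376·24007
Thus 24007·(-54376) ≡ 1 (mod 115349); reducing, -54376 mod 115349 = 60973.

60973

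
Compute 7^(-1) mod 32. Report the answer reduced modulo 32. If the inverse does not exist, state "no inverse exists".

23

Apply the Euclidean algorithm to 32 and 7:
32 = 4·7 + 4
7 = 1·4 + 3
4 = 1·3 + 1
3 = 3·1 + 0
Since gcd(7, 32) = 1, back-substitute to write 1 as a combination:
1 = 4 − 3
1 = −7 + 2·4
1 = 2·32 − 9·7
So 7·(-9) ≡ 1 (mod 32), and -9 ≡ 23 (mod 32).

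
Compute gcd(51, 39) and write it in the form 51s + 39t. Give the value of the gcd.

Euclidean algorithm:
51 = 1*39 + 12
39 = 3*12 + 3
12 = 4*3 + 0
gcd(51, 39) = 3.
Express as a combination:
3 = 39 − 3·12
3 = −3·51 + 4·39
So 3 = (-3)·51 + (4)·39.

3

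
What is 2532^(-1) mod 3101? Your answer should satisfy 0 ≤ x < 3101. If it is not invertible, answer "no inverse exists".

Apply the Euclidean algorithm to 3101 and 2532:
3101 = 1*2532 + 569
2532 = 4*569 + 256
569 = 2*256 + 57
256 = 4*57 + 28
57 = 2*28 + 1
28 = 28*1 + 0
gcd = 1, so the inverse exists. Back-substitute:
1 = 57 − 2·28
1 = −2·256 + 9·57
1 = 9·569 − 20·256
1 = −20·2532 + 89·569
1 = 89·3101 − 109·2532
Thus 2532·(-109) ≡ 1 (mod 3101); reducing, -109 mod 3101 = 2992.

2992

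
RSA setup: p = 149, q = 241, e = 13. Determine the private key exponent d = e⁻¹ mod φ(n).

φ(n) = (p−1)(q−1) = 148·240 = 35520.
Need d with 13·d ≡ 1 (mod 35520). Apply the extended Euclidean algorithm:
35520 = 2732×13 + 4
13 = 3×4 + 1
4 = 4×1 + 0
Back-substitute:
1 = 13 − 3·4
1 = −3·35520 + 8197·13
So 13·8197 ≡ 1 (mod 35520), hence d = 8197.

8197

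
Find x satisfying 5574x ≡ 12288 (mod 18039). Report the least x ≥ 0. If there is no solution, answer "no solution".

First find gcd(5574, 18039):
18039 = 3·5574 + 1317
5574 = 4·1317 + 306
1317 = 4·306 + 93
306 = 3·93 + 27
93 = 3·27 + 12
27 = 2·12 + 3
12 = 4·3 + 0
gcd = 3 and 3 | 12288, so solutions exist. Divide through by 3: 1858x ≡ 4096 (mod 6013).
Now find 1858⁻¹ mod 6013:
6013 = 3*1858 + 439
1858 = 4*439 + 102
439 = 4*102 + 31
102 = 3*31 + 9
31 = 3*9 + 4
9 = 2*4 + 1
4 = 4*1 + 0
Back-substitute:
1 = 9 − 2·4
1 = −2·31 + 7·9
1 = 7·102 − 23·31
1 = −23·439 + 99·102
1 = 99·1858 − 419·439
1 = −419·6013 + 1356·1858
So 1858⁻¹ ≡ 1356 (mod 6013).
Then x ≡ 1356·4096 ≡ 4177 (mod 6013); the smallest non-negative solution is x = 4177.

4177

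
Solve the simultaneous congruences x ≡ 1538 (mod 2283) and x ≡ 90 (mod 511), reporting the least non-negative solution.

802871

Write x = 1538 + 2283·k. Then 2283·k ≡ 90 − 1538 ≡ 85 (mod 511).
Need 2283⁻¹ mod 511. Extended Euclid on (511, 239):
511 = 2·239 + 33
239 = 7·33 + 8
33 = 4·8 + 1
8 = 8·1 + 0
Back-substitute:
1 = 33 − 4·8
1 = −4·239 + 29·33
1 = 29·511 − 62·239
2283⁻¹ ≡ 449 (mod 511), so k ≡ 449·85 ≡ 351 (mod 511).
x = 1538 + 2283·351 = 802871.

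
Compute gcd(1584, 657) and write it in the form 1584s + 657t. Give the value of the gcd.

9

Repeated division:
1584 = 2*657 + 270
657 = 2*270 + 117
270 = 2*117 + 36
117 = 3*36 + 9
36 = 4*9 + 0
gcd(1584, 657) = 9.
Express as a combination:
9 = 117 − 3·36
9 = −3·270 + 7·117
9 = 7·657 − 17·270
9 = −17·1584 + 41·657
So 9 = (-17)·1584 + (41)·657.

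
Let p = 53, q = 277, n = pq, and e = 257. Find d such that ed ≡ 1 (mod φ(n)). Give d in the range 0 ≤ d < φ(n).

2513

φ(n) = (p−1)(q−1) = 52·276 = 14352.
Need d with 257·d ≡ 1 (mod 14352). Apply the extended Euclidean algorithm:
14352 = 55·257 + 217
257 = 1·217 + 40
217 = 5·40 + 17
40 = 2·17 + 6
17 = 2·6 + 5
6 = 1·5 + 1
5 = 5·1 + 0
Back-substitute:
1 = 6 − 5
1 = −17 + 3·6
1 = 3·40 − 7·17
1 = −7·217 + 38·40
1 = 38·257 − 45·217
1 = −45·14352 + 2513·257
So 257·2513 ≡ 1 (mod 14352), hence d = 2513.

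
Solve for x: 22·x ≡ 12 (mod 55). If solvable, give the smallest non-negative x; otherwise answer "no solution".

no solution

gcd(22, 55):
55 = 2×22 + 11
22 = 2×11 + 0
gcd = 11, but 11 ∤ 12, so the congruence has no solution.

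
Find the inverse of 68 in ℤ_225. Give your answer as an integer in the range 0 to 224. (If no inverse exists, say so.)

182

Apply the Euclidean algorithm to 225 and 68:
225 = 3·68 + 21
68 = 3·21 + 5
21 = 4·5 + 1
5 = 5·1 + 0
The gcd is 1. Working backward:
1 = 21 − 4·5
1 = −4·68 + 13·21
1 = 13·225 − 43·68
Hence 68⁻¹ ≡ -43 ≡ 182 (mod 225).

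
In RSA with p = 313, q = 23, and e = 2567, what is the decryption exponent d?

4535

φ(n) = (p−1)(q−1) = 312·22 = 6864.
Need d with 2567·d ≡ 1 (mod 6864). Apply the extended Euclidean algorithm:
6864 = 2×2567 + 1730
2567 = 1×1730 + 837
1730 = 2×837 + 56
837 = 14×56 + 53
56 = 1×53 + 3
53 = 17×3 + 2
3 = 1×2 + 1
2 = 2×1 + 0
Back-substitute:
1 = 3 − 2
1 = −53 + 18·3
1 = 18·56 − 19·53
1 = −19·837 + 284·56
1 = 284·1730 − 587·837
1 = −587·2567 + 871·1730
1 = 871·6864 − 2329·2567
So 2567·(-2329) ≡ 1 (mod 6864), hence d ≡ -2329 ≡ 4535 (mod 6864).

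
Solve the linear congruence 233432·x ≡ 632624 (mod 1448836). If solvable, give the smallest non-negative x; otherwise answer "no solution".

First find gcd(233432, 1448836):
1448836 = 6*233432 + 48244
233432 = 4*48244 + 40456
48244 = 1*40456 + 7788
40456 = 5*7788 + 1516
7788 = 5*1516 + 208
1516 = 7*208 + 60
208 = 3*60 + 28
60 = 2*28 + 4
28 = 7*4 + 0
gcd = 4 and 4 | 632624, so solutions exist. Divide through by 4: 58358x ≡ 158156 (mod 362209).
Now find 58358⁻¹ mod 362209:
362209 = 6·58358 + 12061
58358 = 4·12061 + 10114
12061 = 1·10114 + 1947
10114 = 5·1947 + 379
1947 = 5·379 + 52
379 = 7·52 + 15
52 = 3·15 + 7
15 = 2·7 + 1
7 = 7·1 + 0
Back-substitute:
1 = 15 − 2·7
1 = −2·52 + 7·15
1 = 7·379 − 51·52
1 = −51·1947 + 262·379
1 = 262·10114 − 1361·1947
1 = −1361·12061 + 1623·10114
1 = 1623·58358 − 7853·12061
1 = −7853·362209 + 48741·58358
So 58358⁻¹ ≡ 48741 (mod 362209).
Then x ≡ 48741·158156 ≡ 149658 (mod 362209); the smallest non-negative solution is x = 149658.

149658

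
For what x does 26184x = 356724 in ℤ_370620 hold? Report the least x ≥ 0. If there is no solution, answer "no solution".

First find gcd(26184, 370620):
370620 = 14·26184 + 4044
26184 = 6·4044 + 1920
4044 = 2·1920 + 204
1920 = 9·204 + 84
204 = 2·84 + 36
84 = 2·36 + 12
36 = 3·12 + 0
gcd = 12 and 12 | 356724, so solutions exist. Divide through by 12: 2182x ≡ 29727 (mod 30885).
Now find 2182⁻¹ mod 30885:
30885 = 14·2182 + 337
2182 = 6·337 + 160
337 = 2·160 + 17
160 = 9·17 + 7
17 = 2·7 + 3
7 = 2·3 + 1
3 = 3·1 + 0
Back-substitute:
1 = 7 − 2·3
1 = −2·17 + 5·7
1 = 5·160 − 47·17
1 = −47·337 + 99·160
1 = 99·2182 − 641·337
1 = −641·30885 + 9073·2182
So 2182⁻¹ ≡ 9073 (mod 30885).
Then x ≡ 9073·29727 ≡ 25251 (mod 30885); the smallest non-negative solution is x = 25251.

25251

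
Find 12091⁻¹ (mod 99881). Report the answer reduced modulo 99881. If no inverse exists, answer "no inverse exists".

37000

Run Euclid on (99881, 12091):
99881 = 8·12091 + 3153
12091 = 3·3153 + 2632
3153 = 1·2632 + 521
2632 = 5·521 + 27
521 = 19·27 + 8
27 = 3·8 + 3
8 = 2·3 + 2
3 = 1·2 + 1
2 = 2·1 + 0
gcd = 1, so the inverse exists. Back-substitute:
1 = 3 − 2
1 = −8 + 3·3
1 = 3·27 − 10·8
1 = −10·521 + 193·27
1 = 193·2632 − 975·521
1 = −975·3153 + 1168·2632
1 = 1168·12091 − 4479·3153
1 = −4479·99881 + 37000·12091
So 12091·37000 ≡ 1 (mod 99881).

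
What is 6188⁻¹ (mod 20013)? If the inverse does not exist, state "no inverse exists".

no inverse exists

Compute gcd(6188, 20013):
20013 = 3*6188 + 1449
6188 = 4*1449 + 392
1449 = 3*392 + 273
392 = 1*273 + 119
273 = 2*119 + 35
119 = 3*35 + 14
35 = 2*14 + 7
14 = 2*7 + 0
Since gcd = 7 > 1, 6188 is not a unit mod 20013.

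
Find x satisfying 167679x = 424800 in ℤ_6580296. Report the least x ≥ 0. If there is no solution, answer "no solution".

543720

First find gcd(167679, 6580296):
6580296 = 39·167679 + 40815
167679 = 4·40815 + 4419
40815 = 9·4419 + 1044
4419 = 4·1044 + 243
1044 = 4·243 + 72
243 = 3·72 + 27
72 = 2·27 + 18
27 = 1·18 + 9
18 = 2·9 + 0
gcd = 9 and 9 | 424800, so solutions exist. Divide through by 9: 18631x ≡ 47200 (mod 731144).
Now find 18631⁻¹ mod 731144:
731144 = 39×18631 + 4535
18631 = 4×4535 + 491
4535 = 9×491 + 116
491 = 4×116 + 27
116 = 4×27 + 8
27 = 3×8 + 3
8 = 2×3 + 2
3 = 1×2 + 1
2 = 2×1 + 0
Back-substitute:
1 = 3 − 2
1 = −8 + 3·3
1 = 3·27 − 10·8
1 = −10·116 + 43·27
1 = 43·491 − 182·116
1 = −182·4535 + 1681·491
1 = 1681·18631 − 6906·4535
1 = −6906·731144 + 271015·18631
So 18631⁻¹ ≡ 271015 (mod 731144).
Then x ≡ 271015·47200 ≡ 543720 (mod 731144); the smallest non-negative solution is x = 543720.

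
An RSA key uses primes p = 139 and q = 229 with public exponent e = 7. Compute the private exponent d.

4495

φ(n) = (p−1)(q−1) = 138·228 = 31464.
Need d with 7·d ≡ 1 (mod 31464). Apply the extended Euclidean algorithm:
31464 = 4494·7 + 6
7 = 1·6 + 1
6 = 6·1 + 0
Back-substitute:
1 = 7 − 6
1 = −31464 + 4495·7
So 7·4495 ≡ 1 (mod 31464), hence d = 4495.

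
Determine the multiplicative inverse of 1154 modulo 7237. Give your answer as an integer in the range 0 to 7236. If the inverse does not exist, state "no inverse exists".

2289

Extended Euclidean algorithm:
7237 = 6×1154 + 313
1154 = 3×313 + 215
313 = 1×215 + 98
215 = 2×98 + 19
98 = 5×19 + 3
19 = 6×3 + 1
3 = 3×1 + 0
The gcd is 1. Working backward:
1 = 19 − 6·3
1 = −6·98 + 31·19
1 = 31·215 − 68·98
1 = −68·313 + 99·215
1 = 99·1154 − 365·313
1 = −365·7237 + 2289·1154
So 1154·2289 ≡ 1 (mod 7237).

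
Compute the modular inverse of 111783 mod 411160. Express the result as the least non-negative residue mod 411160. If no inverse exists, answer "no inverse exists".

gcd(411160, 111783) by repeated division:
411160 = 3×111783 + 75811
111783 = 1×75811 + 35972
75811 = 2×35972 + 3867
35972 = 9×3867 + 1169
3867 = 3×1169 + 360
1169 = 3×360 + 89
360 = 4×89 + 4
89 = 22×4 + 1
4 = 4×1 + 0
The gcd is 1. Working backward:
1 = 89 − 22·4
1 = −22·360 + 89·89
1 = 89·1169 − 289·360
1 = −289·3867 + 956·1169
1 = 956·35972 − 8893·3867
1 = −8893·75811 + 18742·35972
1 = 18742·111783 − 27635·75811
1 = −27635·411160 + 101647·111783
So 111783·101647 ≡ 1 (mod 411160).

101647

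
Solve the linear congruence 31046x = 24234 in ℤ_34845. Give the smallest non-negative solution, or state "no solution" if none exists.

4809

First find gcd(31046, 34845):
34845 = 1×31046 + 3799
31046 = 8×3799 + 654
3799 = 5×654 + 529
654 = 1×529 + 125
529 = 4×125 + 29
125 = 4×29 + 9
29 = 3×9 + 2
9 = 4×2 + 1
2 = 2×1 + 0
gcd = 1, so a unique solution mod 34845 exists.
Back-substitute for the Bézout coefficients:
1 = 9 − 4·2
1 = −4·29 + 13·9
1 = 13·125 − 56·29
1 = −56·529 + 237·125
1 = 237·654 − 293·529
1 = −293·3799 + 1702·654
1 = 1702·31046 − 13909·3799
1 = −13909·34845 + 15611·31046
So 31046·(15611) ≡ 1 (mod 34845), giving 31046⁻¹ ≡ 15611.
x ≡ 31046⁻¹·24234 ≡ 15611·24234 ≡ 4809 (mod 34845).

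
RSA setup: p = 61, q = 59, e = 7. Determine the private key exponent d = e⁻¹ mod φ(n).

2983

φ(n) = (p−1)(q−1) = 60·58 = 3480.
Need d with 7·d ≡ 1 (mod 3480). Apply the extended Euclidean algorithm:
3480 = 497*7 + 1
7 = 7*1 + 0
Back-substitute:
1 = 3480 − 497·7
So 7·(-497) ≡ 1 (mod 3480), hence d ≡ -497 ≡ 2983 (mod 3480).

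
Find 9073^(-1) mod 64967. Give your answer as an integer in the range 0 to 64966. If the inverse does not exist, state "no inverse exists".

15037

Apply the Euclidean algorithm to 64967 and 9073:
64967 = 7*9073 + 1456
9073 = 6*1456 + 337
1456 = 4*337 + 108
337 = 3*108 + 13
108 = 8*13 + 4
13 = 3*4 + 1
4 = 4*1 + 0
gcd = 1, so the inverse exists. Back-substitute:
1 = 13 − 3·4
1 = −3·108 + 25·13
1 = 25·337 − 78·108
1 = −78·1456 + 337·337
1 = 337·9073 − 2100·1456
1 = −2100·64967 + 15037·9073
So 9073·15037 ≡ 1 (mod 64967).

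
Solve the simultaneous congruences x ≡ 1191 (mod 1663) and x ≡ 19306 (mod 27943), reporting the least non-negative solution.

3120979

Write x = 1191 + 1663·k. Then 1663·k ≡ 19306 − 1191 ≡ 18115 (mod 27943).
Need 1663⁻¹ mod 27943. Extended Euclid on (27943, 1663):
27943 = 16*1663 + 1335
1663 = 1*1335 + 328
1335 = 4*328 + 23
328 = 14*23 + 6
23 = 3*6 + 5
6 = 1*5 + 1
5 = 5*1 + 0
Back-substitute:
1 = 6 − 5
1 = −23 + 4·6
1 = 4·328 − 57·23
1 = −57·1335 + 232·328
1 = 232·1663 − 289·1335
1 = −289·27943 + 4856·1663
1663⁻¹ ≡ 4856 (mod 27943), so k ≡ 4856·18115 ≡ 1876 (mod 27943).
x = 1191 + 1663·1876 = 3120979.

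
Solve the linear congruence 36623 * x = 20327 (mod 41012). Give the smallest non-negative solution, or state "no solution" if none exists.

31009

First find gcd(36623, 41012):
41012 = 1*36623 + 4389
36623 = 8*4389 + 1511
4389 = 2*1511 + 1367
1511 = 1*1367 + 144
1367 = 9*144 + 71
144 = 2*71 + 2
71 = 35*2 + 1
2 = 2*1 + 0
gcd = 1, so a unique solution mod 41012 exists.
Back-substitute for the Bézout coefficients:
1 = 71 − 35·2
1 = −35·144 + 71·71
1 = 71·1367 − 674·144
1 = −674·1511 + 745·1367
1 = 745·4389 − 2164·1511
1 = −2164·36623 + 18057·4389
1 = 18057·41012 − 20221·36623
So 36623·(-20221) ≡ 1 (mod 41012), giving 36623⁻¹ ≡ 20791.
x ≡ 36623⁻¹·20327 ≡ 20791·20327 ≡ 31009 (mod 41012).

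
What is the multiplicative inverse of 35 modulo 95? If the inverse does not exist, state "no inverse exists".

no inverse exists

Euclidean algorithm on 95, 35:
95 = 2·35 + 25
35 = 1·25 + 10
25 = 2·10 + 5
10 = 2·5 + 0
gcd(35, 95) = 5 ≠ 1, so 35 has no multiplicative inverse modulo 95.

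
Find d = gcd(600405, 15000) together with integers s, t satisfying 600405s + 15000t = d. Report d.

15

Euclidean algorithm:
600405 = 40×15000 + 405
15000 = 37×405 + 15
405 = 27×15 + 0
gcd(600405, 15000) = 15.
Express as a combination:
15 = 15000 − 37·405
15 = −37·600405 + 1481·15000
So 15 = (-37)·600405 + (1481)·15000.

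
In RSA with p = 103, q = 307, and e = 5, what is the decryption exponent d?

12485

φ(n) = (p−1)(q−1) = 102·306 = 31212.
Need d with 5·d ≡ 1 (mod 31212). Apply the extended Euclidean algorithm:
31212 = 6242*5 + 2
5 = 2*2 + 1
2 = 2*1 + 0
Back-substitute:
1 = 5 − 2·2
1 = −2·31212 + 12485·5
So 5·12485 ≡ 1 (mod 31212), hence d = 12485.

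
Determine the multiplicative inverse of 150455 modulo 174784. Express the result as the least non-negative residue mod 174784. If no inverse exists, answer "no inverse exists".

153799

gcd(174784, 150455) by repeated division:
174784 = 1·150455 + 24329
150455 = 6·24329 + 4481
24329 = 5·4481 + 1924
4481 = 2·1924 + 633
1924 = 3·633 + 25
633 = 25·25 + 8
25 = 3·8 + 1
8 = 8·1 + 0
Since gcd(150455, 174784) = 1, back-substitute to write 1 as a combination:
1 = 25 − 3·8
1 = −3·633 + 76·25
1 = 76·1924 − 231·633
1 = −231·4481 + 538·1924
1 = 538·24329 − 2921·4481
1 = −2921·150455 + 18064·24329
1 = 18064·174784 − 20985·150455
Thus 150455·(-20985) ≡ 1 (mod 174784); reducing, -20985 mod 174784 = 153799.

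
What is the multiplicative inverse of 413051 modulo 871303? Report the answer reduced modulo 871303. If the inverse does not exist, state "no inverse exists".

386796

Run Euclid on (871303, 413051):
871303 = 2*413051 + 45201
413051 = 9*45201 + 6242
45201 = 7*6242 + 1507
6242 = 4*1507 + 214
1507 = 7*214 + 9
214 = 23*9 + 7
9 = 1*7 + 2
7 = 3*2 + 1
2 = 2*1 + 0
The gcd is 1. Working backward:
1 = 7 − 3·2
1 = −3·9 + 4·7
1 = 4·214 − 95·9
1 = −95·1507 + 669·214
1 = 669·6242 − 2771·1507
1 = −2771·45201 + 20066·6242
1 = 20066·413051 − 183365·45201
1 = −183365·871303 + 386796·413051
So 413051·386796 ≡ 1 (mod 871303).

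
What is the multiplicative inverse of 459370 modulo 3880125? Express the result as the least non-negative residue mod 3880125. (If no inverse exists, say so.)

Euclidean algorithm on 3880125, 459370:
3880125 = 8·459370 + 205165
459370 = 2·205165 + 49040
205165 = 4·49040 + 9005
49040 = 5·9005 + 4015
9005 = 2·4015 + 975
4015 = 4·975 + 115
975 = 8·115 + 55
115 = 2·55 + 5
55 = 11·5 + 0
gcd(459370, 3880125) = 5 ≠ 1, so 459370 has no multiplicative inverse modulo 3880125.

no inverse exists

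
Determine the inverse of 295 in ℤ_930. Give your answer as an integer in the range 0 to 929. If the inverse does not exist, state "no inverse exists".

no inverse exists

Euclidean algorithm on 930, 295:
930 = 3·295 + 45
295 = 6·45 + 25
45 = 1·25 + 20
25 = 1·20 + 5
20 = 4·5 + 0
gcd(295, 930) = 5 ≠ 1, so 295 has no multiplicative inverse modulo 930.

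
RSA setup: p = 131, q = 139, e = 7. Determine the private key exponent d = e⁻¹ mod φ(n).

φ(n) = (p−1)(q−1) = 130·138 = 17940.
Need d with 7·d ≡ 1 (mod 17940). Apply the extended Euclidean algorithm:
17940 = 2562*7 + 6
7 = 1*6 + 1
6 = 6*1 + 0
Back-substitute:
1 = 7 − 6
1 = −17940 + 2563·7
So 7·2563 ≡ 1 (mod 17940), hence d = 2563.

2563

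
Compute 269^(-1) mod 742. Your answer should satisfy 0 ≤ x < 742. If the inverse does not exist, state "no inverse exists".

Run Euclid on (742, 269):
742 = 2×269 + 204
269 = 1×204 + 65
204 = 3×65 + 9
65 = 7×9 + 2
9 = 4×2 + 1
2 = 2×1 + 0
Since gcd(269, 742) = 1, back-substitute to write 1 as a combination:
1 = 9 − 4·2
1 = −4·65 + 29·9
1 = 29·204 − 91·65
1 = −91·269 + 120·204
1 = 120·742 − 331·269
Thus 269·(-331) ≡ 1 (mod 742); reducing, -331 mod 742 = 411.

411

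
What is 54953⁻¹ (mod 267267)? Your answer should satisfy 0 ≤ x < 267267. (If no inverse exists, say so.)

82661

Run Euclid on (267267, 54953):
267267 = 4×54953 + 47455
54953 = 1×47455 + 7498
47455 = 6×7498 + 2467
7498 = 3×2467 + 97
2467 = 25×97 + 42
97 = 2×42 + 13
42 = 3×13 + 3
13 = 4×3 + 1
3 = 3×1 + 0
gcd = 1, so the inverse exists. Back-substitute:
1 = 13 − 4·3
1 = −4·42 + 13·13
1 = 13·97 − 30·42
1 = −30·2467 + 763·97
1 = 763·7498 − 2319·2467
1 = −2319·47455 + 14677·7498
1 = 14677·54953 − 16996·47455
1 = −16996·267267 + 82661·54953
So 54953·82661 ≡ 1 (mod 267267).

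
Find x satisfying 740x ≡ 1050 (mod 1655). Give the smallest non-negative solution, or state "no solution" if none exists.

319

First find gcd(740, 1655):
1655 = 2×740 + 175
740 = 4×175 + 40
175 = 4×40 + 15
40 = 2×15 + 10
15 = 1×10 + 5
10 = 2×5 + 0
gcd = 5 and 5 | 1050, so solutions exist. Divide through by 5: 148x ≡ 210 (mod 331).
Now find 148⁻¹ mod 331:
331 = 2*148 + 35
148 = 4*35 + 8
35 = 4*8 + 3
8 = 2*3 + 2
3 = 1*2 + 1
2 = 2*1 + 0
Back-substitute:
1 = 3 − 2
1 = −8 + 3·3
1 = 3·35 − 13·8
1 = −13·148 + 55·35
1 = 55·331 − 123·148
So 148·(-123) ≡ 1 (mod 331), i.e. 148⁻¹ ≡ 208.
Then x ≡ 208·210 ≡ 319 (mod 331); the smallest non-negative solution is x = 319.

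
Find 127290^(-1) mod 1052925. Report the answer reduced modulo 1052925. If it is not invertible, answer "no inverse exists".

Euclidean algorithm on 1052925, 127290:
1052925 = 8*127290 + 34605
127290 = 3*34605 + 23475
34605 = 1*23475 + 11130
23475 = 2*11130 + 1215
11130 = 9*1215 + 195
1215 = 6*195 + 45
195 = 4*45 + 15
45 = 3*15 + 0
The gcd is 15, not 1, hence no inverse exists.

no inverse exists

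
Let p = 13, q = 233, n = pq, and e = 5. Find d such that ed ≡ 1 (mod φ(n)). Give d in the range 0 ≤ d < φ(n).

φ(n) = (p−1)(q−1) = 12·232 = 2784.
Need d with 5·d ≡ 1 (mod 2784). Apply the extended Euclidean algorithm:
2784 = 556×5 + 4
5 = 1×4 + 1
4 = 4×1 + 0
Back-substitute:
1 = 5 − 4
1 = −2784 + 557·5
So 5·557 ≡ 1 (mod 2784), hence d = 557.

557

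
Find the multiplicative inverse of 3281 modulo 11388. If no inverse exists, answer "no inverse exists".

Apply the Euclidean algorithm to 11388 and 3281:
11388 = 3·3281 + 1545
3281 = 2·1545 + 191
1545 = 8·191 + 17
191 = 11·17 + 4
17 = 4·4 + 1
4 = 4·1 + 0
Since gcd(3281, 11388) = 1, back-substitute to write 1 as a combination:
1 = 17 − 4·4
1 = −4·191 + 45·17
1 = 45·1545 − 364·191
1 = −364·3281 + 773·1545
1 = 773·11388 − 2683·3281
Hence 3281⁻¹ ≡ -2683 ≡ 8705 (mod 11388).

8705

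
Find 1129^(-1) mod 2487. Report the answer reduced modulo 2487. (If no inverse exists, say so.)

2020

Apply the Euclidean algorithm to 2487 and 1129:
2487 = 2×1129 + 229
1129 = 4×229 + 213
229 = 1×213 + 16
213 = 13×16 + 5
16 = 3×5 + 1
5 = 5×1 + 0
The gcd is 1. Working backward:
1 = 16 − 3·5
1 = −3·213 + 40·16
1 = 40·229 − 43·213
1 = −43·1129 + 212·229
1 = 212·2487 − 467·1129
Hence 1129⁻¹ ≡ -467 ≡ 2020 (mod 2487).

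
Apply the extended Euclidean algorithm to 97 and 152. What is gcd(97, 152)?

Apply Euclid's algorithm to 152 and 97:
152 = 1·97 + 55
97 = 1·55 + 42
55 = 1·42 + 13
42 = 3·13 + 3
13 = 4·3 + 1
3 = 3·1 + 0
gcd(97, 152) = 1.
Express as a combination:
1 = 13 − 4·3
1 = −4·42 + 13·13
1 = 13·55 − 17·42
1 = −17·97 + 30·55
1 = 30·152 − 47·97
So 1 = (30)·152 + (-47)·97.

1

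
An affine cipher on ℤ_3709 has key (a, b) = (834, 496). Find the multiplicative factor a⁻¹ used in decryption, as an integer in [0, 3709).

2824

Apply the Euclidean algorithm to 3709 and 834:
3709 = 4×834 + 373
834 = 2×373 + 88
373 = 4×88 + 21
88 = 4×21 + 4
21 = 5×4 + 1
4 = 4×1 + 0
gcd = 1, so the inverse exists. Back-substitute:
1 = 21 − 5·4
1 = −5·88 + 21·21
1 = 21·373 − 89·88
1 = −89·834 + 199·373
1 = 199·3709 − 885·834
So 834·(-885) ≡ 1 (mod 3709), and -885 ≡ 2824 (mod 3709).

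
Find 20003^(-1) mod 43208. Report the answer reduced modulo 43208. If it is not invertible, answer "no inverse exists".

30699

Run Euclid on (43208, 20003):
43208 = 2·20003 + 3202
20003 = 6·3202 + 791
3202 = 4·791 + 38
791 = 20·38 + 31
38 = 1·31 + 7
31 = 4·7 + 3
7 = 2·3 + 1
3 = 3·1 + 0
The gcd is 1. Working backward:
1 = 7 − 2·3
1 = −2·31 + 9·7
1 = 9·38 − 11·31
1 = −11·791 + 229·38
1 = 229·3202 − 927·791
1 = −927·20003 + 5791·3202
1 = 5791·43208 − 12509·20003
Thus 20003·(-12509) ≡ 1 (mod 43208); reducing, -12509 mod 43208 = 30699.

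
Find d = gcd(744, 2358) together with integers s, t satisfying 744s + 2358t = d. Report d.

6

Euclidean algorithm:
2358 = 3·744 + 126
744 = 5·126 + 114
126 = 1·114 + 12
114 = 9·12 + 6
12 = 2·6 + 0
gcd(744, 2358) = 6.
Express as a combination:
6 = 114 − 9·12
6 = −9·126 + 10·114
6 = 10·744 − 59·126
6 = −59·2358 + 187·744
So 6 = (-59)·2358 + (187)·744.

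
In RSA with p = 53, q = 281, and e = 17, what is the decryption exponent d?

1713

φ(n) = (p−1)(q−1) = 52·280 = 14560.
Need d with 17·d ≡ 1 (mod 14560). Apply the extended Euclidean algorithm:
14560 = 856*17 + 8
17 = 2*8 + 1
8 = 8*1 + 0
Back-substitute:
1 = 17 − 2·8
1 = −2·14560 + 1713·17
So 17·1713 ≡ 1 (mod 14560), hence d = 1713.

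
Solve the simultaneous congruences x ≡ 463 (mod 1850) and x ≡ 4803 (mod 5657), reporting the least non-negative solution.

3003013

Write x = 463 + 1850·k. Then 1850·k ≡ 4803 − 463 ≡ 4340 (mod 5657).
Need 1850⁻¹ mod 5657. Extended Euclid on (5657, 1850):
5657 = 3*1850 + 107
1850 = 17*107 + 31
107 = 3*31 + 14
31 = 2*14 + 3
14 = 4*3 + 2
3 = 1*2 + 1
2 = 2*1 + 0
Back-substitute:
1 = 3 − 2
1 = −14 + 5·3
1 = 5·31 − 11·14
1 = −11·107 + 38·31
1 = 38·1850 − 657·107
1 = −657·5657 + 2009·1850
1850⁻¹ ≡ 2009 (mod 5657), so k ≡ 2009·4340 ≡ 1623 (mod 5657).
x = 463 + 1850·1623 = 3003013.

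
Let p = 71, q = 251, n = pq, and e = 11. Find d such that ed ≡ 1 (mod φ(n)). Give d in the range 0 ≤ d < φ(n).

1591

φ(n) = (p−1)(q−1) = 70·250 = 17500.
Need d with 11·d ≡ 1 (mod 17500). Apply the extended Euclidean algorithm:
17500 = 1590·11 + 10
11 = 1·10 + 1
10 = 10·1 + 0
Back-substitute:
1 = 11 − 10
1 = −17500 + 1591·11
So 11·1591 ≡ 1 (mod 17500), hence d = 1591.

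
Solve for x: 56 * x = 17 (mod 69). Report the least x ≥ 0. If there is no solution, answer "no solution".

4

First find gcd(56, 69):
69 = 1·56 + 13
56 = 4·13 + 4
13 = 3·4 + 1
4 = 4·1 + 0
gcd = 1, so a unique solution mod 69 exists.
Back-substitute for the Bézout coefficients:
1 = 13 − 3·4
1 = −3·56 + 13·13
1 = 13·69 − 16·56
So 56·(-16) ≡ 1 (mod 69), giving 56⁻¹ ≡ 53.
x ≡ 56⁻¹·17 ≡ 53·17 ≡ 4 (mod 69).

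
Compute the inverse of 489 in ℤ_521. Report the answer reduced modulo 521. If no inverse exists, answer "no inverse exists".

407

gcd(521, 489) by repeated division:
521 = 1×489 + 32
489 = 15×32 + 9
32 = 3×9 + 5
9 = 1×5 + 4
5 = 1×4 + 1
4 = 4×1 + 0
Since gcd(489, 521) = 1, back-substitute to write 1 as a combination:
1 = 5 − 4
1 = −9 + 2·5
1 = 2·32 − 7·9
1 = −7·489 + 107·32
1 = 107·521 − 114·489
Hence 489⁻¹ ≡ -114 ≡ 407 (mod 521).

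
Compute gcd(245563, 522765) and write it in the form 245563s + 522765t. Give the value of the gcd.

1

Repeated division:
522765 = 2·245563 + 31639
245563 = 7·31639 + 24090
31639 = 1·24090 + 7549
24090 = 3·7549 + 1443
7549 = 5·1443 + 334
1443 = 4·334 + 107
334 = 3·107 + 13
107 = 8·13 + 3
13 = 4·3 + 1
3 = 3·1 + 0
gcd(245563, 522765) = 1.
Working backward:
1 = 13 − 4·3
1 = −4·107 + 33·13
1 = 33·334 − 103·107
1 = −103·1443 + 445·334
1 = 445·7549 − 2328·1443
1 = −2328·24090 + 7429·7549
1 = 7429·31639 − 9757·24090
1 = −9757·245563 + 75728·31639
1 = 75728·522765 − 161213·245563
So 1 = (75728)·522765 + (-161213)·245563.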